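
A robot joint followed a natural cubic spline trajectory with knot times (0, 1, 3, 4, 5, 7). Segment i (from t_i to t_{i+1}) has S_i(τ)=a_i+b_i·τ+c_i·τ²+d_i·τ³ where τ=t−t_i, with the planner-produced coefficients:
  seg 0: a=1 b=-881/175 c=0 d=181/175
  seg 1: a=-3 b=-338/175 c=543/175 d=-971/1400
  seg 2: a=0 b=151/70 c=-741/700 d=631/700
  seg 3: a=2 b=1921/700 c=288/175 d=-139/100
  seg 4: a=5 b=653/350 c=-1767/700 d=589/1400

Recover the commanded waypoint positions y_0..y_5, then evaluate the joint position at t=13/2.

y_0=1 y_1=-3 y_2=0 y_3=2 y_4=5 y_5=2
S(13/2) = 7927/2240

y_0 = S_0(0) = a_0 = 1
y_1 = S_1(0) = a_1 = -3
y_2 = S_2(0) = a_2 = 0
y_3 = S_3(0) = a_3 = 2
y_4 = S_4(0) = a_4 = 5
y_5 = S_4(2) = 2
t_q=13/2 is in segment 4 (τ=3/2); S_4(τ)=7927/2240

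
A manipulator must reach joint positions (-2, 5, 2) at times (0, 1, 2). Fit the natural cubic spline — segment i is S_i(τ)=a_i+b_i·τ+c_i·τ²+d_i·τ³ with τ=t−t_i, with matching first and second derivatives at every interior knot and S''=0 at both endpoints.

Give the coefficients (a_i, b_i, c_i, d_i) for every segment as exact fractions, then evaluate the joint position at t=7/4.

Δ: Δ0=7, Δ1=-3
row 1: diag=4, rhs=-60; c'=1/4, d'=-15
back: M1=-15
M: M0=0, M1=-15, M2=0
seg 0: a=-2, c=M0/2=0, d=(M1−M0)/(6·1)=-5/2, b=Δ0−h0·(2M0+M1)/6=19/2
seg 1: a=5, c=M1/2=-15/2, d=(M2−M1)/(6·1)=5/2, b=Δ1−h1·(2M1+M2)/6=2
t_q=7/4 → seg 1, τ=3/4; S=5+2·τ+-15/2·τ²+5/2·τ³=427/128

  seg 0: a=-2 b=19/2 c=0 d=-5/2
  seg 1: a=5 b=2 c=-15/2 d=5/2
S(7/4) = 427/128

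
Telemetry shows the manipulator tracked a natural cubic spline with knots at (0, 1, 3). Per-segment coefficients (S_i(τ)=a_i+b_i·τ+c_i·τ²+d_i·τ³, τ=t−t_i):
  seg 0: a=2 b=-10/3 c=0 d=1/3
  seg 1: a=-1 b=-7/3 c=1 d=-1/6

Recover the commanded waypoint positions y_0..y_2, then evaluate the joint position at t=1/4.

y_0 = S_0(0) = a_0 = 2
y_1 = S_1(0) = a_1 = -1
y_2 = S_1(2) = -3
t_q=1/4 is in segment 0 (τ=1/4); S_0(τ)=75/64

y_0=2 y_1=-1 y_2=-3
S(1/4) = 75/64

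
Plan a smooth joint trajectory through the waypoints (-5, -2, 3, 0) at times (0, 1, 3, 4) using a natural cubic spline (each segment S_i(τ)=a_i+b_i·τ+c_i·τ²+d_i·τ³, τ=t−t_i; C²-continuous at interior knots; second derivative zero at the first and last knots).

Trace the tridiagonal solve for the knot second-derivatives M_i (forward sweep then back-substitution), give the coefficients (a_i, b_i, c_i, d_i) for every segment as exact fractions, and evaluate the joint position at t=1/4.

Δ: Δ0=3, Δ1=5/2, Δ2=-3
row 1: diag=6, rhs=-3; c'=1/3, d'=-1/2
row 2: denom=6−2·1/3=16/3; d'=(-33−2·-1/2)/(16/3)=-6
back: M2=-6
back: M1=-1/2−1/3·-6=3/2
M: M0=0, M1=3/2, M2=-6, M3=0
seg 0: a=-5, c=M0/2=0, d=(M1−M0)/(6·1)=1/4, b=Δ0−h0·(2M0+M1)/6=11/4
seg 1: a=-2, c=M1/2=3/4, d=(M2−M1)/(6·2)=-5/8, b=Δ1−h1·(2M1+M2)/6=7/2
seg 2: a=3, c=M2/2=-3, d=(M3−M2)/(6·1)=1, b=Δ2−h2·(2M2+M3)/6=-1
t_q=1/4 → seg 0, τ=1/4; S=-5+11/4·τ+0·τ²+1/4·τ³=-1103/256

  seg 0: a=-5 b=11/4 c=0 d=1/4
  seg 1: a=-2 b=7/2 c=3/4 d=-5/8
  seg 2: a=3 b=-1 c=-3 d=1
S(1/4) = -1103/256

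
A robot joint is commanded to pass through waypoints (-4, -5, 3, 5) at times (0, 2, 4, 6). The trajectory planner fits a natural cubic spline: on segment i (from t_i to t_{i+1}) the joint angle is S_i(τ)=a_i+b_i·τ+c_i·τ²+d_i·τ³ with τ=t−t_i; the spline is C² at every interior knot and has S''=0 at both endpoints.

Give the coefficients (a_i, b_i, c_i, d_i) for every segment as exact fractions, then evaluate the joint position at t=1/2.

Δ: Δ0=-1/2, Δ1=4, Δ2=1
row 1: diag=8, rhs=27; c'=1/4, d'=27/8
row 2: denom=8−2·1/4=15/2; d'=(-18−2·27/8)/(15/2)=-33/10
back: M2=-33/10
back: M1=27/8−1/4·-33/10=21/5
M: M0=0, M1=21/5, M2=-33/10, M3=0
seg 0: a=-4, c=M0/2=0, d=(M1−M0)/(6·2)=7/20, b=Δ0−h0·(2M0+M1)/6=-19/10
seg 1: a=-5, c=M1/2=21/10, d=(M2−M1)/(6·2)=-5/8, b=Δ1−h1·(2M1+M2)/6=23/10
seg 2: a=3, c=M2/2=-33/20, d=(M3−M2)/(6·2)=11/40, b=Δ2−h2·(2M2+M3)/6=16/5
t_q=1/2 → seg 0, τ=1/2; S=-4+-19/10·τ+0·τ²+7/20·τ³=-157/32

  seg 0: a=-4 b=-19/10 c=0 d=7/20
  seg 1: a=-5 b=23/10 c=21/10 d=-5/8
  seg 2: a=3 b=16/5 c=-33/20 d=11/40
S(1/2) = -157/32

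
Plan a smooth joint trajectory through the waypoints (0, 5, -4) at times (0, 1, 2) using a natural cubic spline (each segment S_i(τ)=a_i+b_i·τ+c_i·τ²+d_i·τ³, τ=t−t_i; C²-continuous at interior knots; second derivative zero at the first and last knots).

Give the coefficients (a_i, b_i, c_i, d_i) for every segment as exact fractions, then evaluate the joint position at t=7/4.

  seg 0: a=0 b=17/2 c=0 d=-7/2
  seg 1: a=5 b=-2 c=-21/2 d=7/2
S(7/4) = -119/128

Δ: Δ0=5, Δ1=-9
row 1: diag=4, rhs=-84; c'=1/4, d'=-21
back: M1=-21
M: M0=0, M1=-21, M2=0
seg 0: a=0, c=M0/2=0, d=(M1−M0)/(6·1)=-7/2, b=Δ0−h0·(2M0+M1)/6=17/2
seg 1: a=5, c=M1/2=-21/2, d=(M2−M1)/(6·1)=7/2, b=Δ1−h1·(2M1+M2)/6=-2
t_q=7/4 → seg 1, τ=3/4; S=5+-2·τ+-21/2·τ²+7/2·τ³=-119/128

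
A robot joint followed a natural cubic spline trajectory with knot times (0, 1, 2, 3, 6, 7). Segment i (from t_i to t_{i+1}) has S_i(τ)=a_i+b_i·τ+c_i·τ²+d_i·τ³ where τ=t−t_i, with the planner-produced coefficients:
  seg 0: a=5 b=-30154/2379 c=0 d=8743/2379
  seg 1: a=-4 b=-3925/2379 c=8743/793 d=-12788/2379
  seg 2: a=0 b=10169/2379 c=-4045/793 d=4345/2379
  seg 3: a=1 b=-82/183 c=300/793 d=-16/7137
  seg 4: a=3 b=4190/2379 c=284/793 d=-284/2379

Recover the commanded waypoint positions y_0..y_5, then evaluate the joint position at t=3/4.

y_0 = S_0(0) = a_0 = 5
y_1 = S_1(0) = a_1 = -4
y_2 = S_2(0) = a_2 = 0
y_3 = S_3(0) = a_3 = 1
y_4 = S_4(0) = a_4 = 3
y_5 = S_4(1) = 5
t_q=3/4 is in segment 0 (τ=3/4); S_0(τ)=-150017/50752

y_0=5 y_1=-4 y_2=0 y_3=1 y_4=3 y_5=5
S(3/4) = -150017/50752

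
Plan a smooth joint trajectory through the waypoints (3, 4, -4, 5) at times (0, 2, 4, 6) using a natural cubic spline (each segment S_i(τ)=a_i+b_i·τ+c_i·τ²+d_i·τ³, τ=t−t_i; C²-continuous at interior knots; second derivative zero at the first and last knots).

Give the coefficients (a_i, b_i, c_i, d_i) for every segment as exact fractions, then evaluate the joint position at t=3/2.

  seg 0: a=3 b=34/15 c=0 d=-53/120
  seg 1: a=4 b=-91/30 c=-53/20 d=13/12
  seg 2: a=-4 b=-19/30 c=77/20 d=-77/120
S(3/2) = 1571/320

Δ: Δ0=1/2, Δ1=-4, Δ2=9/2
row 1: diag=8, rhs=-27; c'=1/4, d'=-27/8
row 2: denom=8−2·1/4=15/2; d'=(51−2·-27/8)/(15/2)=77/10
back: M2=77/10
back: M1=-27/8−1/4·77/10=-53/10
M: M0=0, M1=-53/10, M2=77/10, M3=0
seg 0: a=3, c=M0/2=0, d=(M1−M0)/(6·2)=-53/120, b=Δ0−h0·(2M0+M1)/6=34/15
seg 1: a=4, c=M1/2=-53/20, d=(M2−M1)/(6·2)=13/12, b=Δ1−h1·(2M1+M2)/6=-91/30
seg 2: a=-4, c=M2/2=77/20, d=(M3−M2)/(6·2)=-77/120, b=Δ2−h2·(2M2+M3)/6=-19/30
t_q=3/2 → seg 0, τ=3/2; S=3+34/15·τ+0·τ²+-53/120·τ³=1571/320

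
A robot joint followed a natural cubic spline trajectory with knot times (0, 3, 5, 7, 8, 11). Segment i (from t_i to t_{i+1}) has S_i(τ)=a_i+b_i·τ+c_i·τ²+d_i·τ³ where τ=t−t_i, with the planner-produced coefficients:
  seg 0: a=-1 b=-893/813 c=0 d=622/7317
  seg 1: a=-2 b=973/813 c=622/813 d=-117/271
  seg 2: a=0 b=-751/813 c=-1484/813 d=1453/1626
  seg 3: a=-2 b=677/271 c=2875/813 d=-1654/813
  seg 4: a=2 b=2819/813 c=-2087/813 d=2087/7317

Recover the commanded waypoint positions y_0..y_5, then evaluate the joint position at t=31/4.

y_0 = S_0(0) = a_0 = -1
y_1 = S_1(0) = a_1 = -2
y_2 = S_2(0) = a_2 = 0
y_3 = S_3(0) = a_3 = -2
y_4 = S_4(0) = a_4 = 2
y_5 = S_4(3) = -3
t_q=31/4 is in segment 3 (τ=3/4); S_3(τ)=8711/8672

y_0=-1 y_1=-2 y_2=0 y_3=-2 y_4=2 y_5=-3
S(31/4) = 8711/8672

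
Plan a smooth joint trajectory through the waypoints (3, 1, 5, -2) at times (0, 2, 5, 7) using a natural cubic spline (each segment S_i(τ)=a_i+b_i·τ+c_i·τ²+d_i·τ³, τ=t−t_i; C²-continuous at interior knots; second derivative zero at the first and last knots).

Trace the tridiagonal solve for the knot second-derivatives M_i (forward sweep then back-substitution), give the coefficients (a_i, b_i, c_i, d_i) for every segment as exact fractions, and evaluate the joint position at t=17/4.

Δ: Δ0=-1, Δ1=4/3, Δ2=-7/2
row 1: diag=10, rhs=14; c'=3/10, d'=7/5
row 2: denom=10−3·3/10=91/10; d'=(-29−3·7/5)/(91/10)=-332/91
back: M2=-332/91
back: M1=7/5−3/10·-332/91=227/91
M: M0=0, M1=227/91, M2=-332/91, M3=0
seg 0: a=3, c=M0/2=0, d=(M1−M0)/(6·2)=227/1092, b=Δ0−h0·(2M0+M1)/6=-500/273
seg 1: a=1, c=M1/2=227/182, d=(M2−M1)/(6·3)=-43/126, b=Δ1−h1·(2M1+M2)/6=181/273
seg 2: a=5, c=M2/2=-166/91, d=(M3−M2)/(6·2)=83/273, b=Δ2−h2·(2M2+M3)/6=-583/546
t_q=17/4 → seg 1, τ=9/4; S=1+181/273·τ+227/182·τ²+-43/126·τ³=57293/11648

  seg 0: a=3 b=-500/273 c=0 d=227/1092
  seg 1: a=1 b=181/273 c=227/182 d=-43/126
  seg 2: a=5 b=-583/546 c=-166/91 d=83/273
S(17/4) = 57293/11648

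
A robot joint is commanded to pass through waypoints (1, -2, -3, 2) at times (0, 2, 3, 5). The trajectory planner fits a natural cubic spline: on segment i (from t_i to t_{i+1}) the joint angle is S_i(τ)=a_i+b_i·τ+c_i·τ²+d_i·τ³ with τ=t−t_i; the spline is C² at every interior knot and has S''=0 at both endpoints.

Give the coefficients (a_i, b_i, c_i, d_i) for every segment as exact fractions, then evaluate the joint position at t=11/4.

  seg 0: a=1 b=-103/70 c=0 d=-1/140
  seg 1: a=-2 b=-109/70 c=-3/70 d=3/5
  seg 2: a=-3 b=11/70 c=123/70 d=-41/140
S(11/4) = -6583/2240

Δ: Δ0=-3/2, Δ1=-1, Δ2=5/2
row 1: diag=6, rhs=3; c'=1/6, d'=1/2
row 2: denom=6−1·1/6=35/6; d'=(21−1·1/2)/(35/6)=123/35
back: M2=123/35
back: M1=1/2−1/6·123/35=-3/35
M: M0=0, M1=-3/35, M2=123/35, M3=0
seg 0: a=1, c=M0/2=0, d=(M1−M0)/(6·2)=-1/140, b=Δ0−h0·(2M0+M1)/6=-103/70
seg 1: a=-2, c=M1/2=-3/70, d=(M2−M1)/(6·1)=3/5, b=Δ1−h1·(2M1+M2)/6=-109/70
seg 2: a=-3, c=M2/2=123/70, d=(M3−M2)/(6·2)=-41/140, b=Δ2−h2·(2M2+M3)/6=11/70
t_q=11/4 → seg 1, τ=3/4; S=-2+-109/70·τ+-3/70·τ²+3/5·τ³=-6583/2240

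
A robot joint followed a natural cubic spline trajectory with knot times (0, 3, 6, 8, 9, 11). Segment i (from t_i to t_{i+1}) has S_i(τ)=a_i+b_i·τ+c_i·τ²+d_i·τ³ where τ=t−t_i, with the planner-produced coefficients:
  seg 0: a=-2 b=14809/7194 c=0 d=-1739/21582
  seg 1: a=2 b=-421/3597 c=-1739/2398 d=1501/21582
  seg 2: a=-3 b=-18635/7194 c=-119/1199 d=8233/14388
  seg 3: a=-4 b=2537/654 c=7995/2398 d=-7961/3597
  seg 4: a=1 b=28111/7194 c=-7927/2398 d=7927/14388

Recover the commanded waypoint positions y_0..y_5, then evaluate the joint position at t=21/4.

y_0 = S_0(0) = a_0 = -2
y_1 = S_1(0) = a_1 = 2
y_2 = S_2(0) = a_2 = -3
y_3 = S_3(0) = a_3 = -4
y_4 = S_4(0) = a_4 = 1
y_5 = S_4(2) = 0
t_q=21/4 is in segment 1 (τ=9/4); S_1(τ)=-175327/153472

y_0=-2 y_1=2 y_2=-3 y_3=-4 y_4=1 y_5=0
S(21/4) = -175327/153472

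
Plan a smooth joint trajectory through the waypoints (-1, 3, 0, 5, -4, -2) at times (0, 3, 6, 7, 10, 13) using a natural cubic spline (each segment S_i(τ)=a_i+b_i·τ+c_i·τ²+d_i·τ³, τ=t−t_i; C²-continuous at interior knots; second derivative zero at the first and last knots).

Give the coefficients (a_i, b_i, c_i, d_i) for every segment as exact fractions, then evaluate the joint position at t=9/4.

Δ: Δ0=4/3, Δ1=-1, Δ2=5, Δ3=-3, Δ4=2/3
row 1: diag=12, rhs=-14; c'=1/4, d'=-7/6
row 2: denom=8−3·1/4=29/4; d'=(36−3·-7/6)/(29/4)=158/29
row 3: denom=8−1·4/29=228/29; d'=(-48−1·158/29)/(228/29)=-775/114
row 4: denom=12−3·29/76=825/76; d'=(22−3·-775/114)/(825/76)=1074/275
back: M4=1074/275
back: M3=-775/114−29/76·1074/275=-6838/825
back: M2=158/29−4/29·-6838/825=5438/825
back: M1=-7/6−1/4·5438/825=-774/275
M: M0=0, M1=-774/275, M2=5438/825, M3=-6838/825, M4=1074/275, M5=0
seg 0: a=-1, c=M0/2=0, d=(M1−M0)/(6·3)=-43/275, b=Δ0−h0·(2M0+M1)/6=2261/825
seg 1: a=3, c=M1/2=-387/275, d=(M2−M1)/(6·3)=776/1485, b=Δ1−h1·(2M1+M2)/6=-1222/825
seg 2: a=0, c=M2/2=2719/825, d=(M3−M2)/(6·1)=-62/25, b=Δ2−h2·(2M2+M3)/6=3452/825
seg 3: a=5, c=M3/2=-3419/825, d=(M4−M3)/(6·3)=1006/1485, b=Δ3−h3·(2M3+M4)/6=2752/825
seg 4: a=-4, c=M4/2=537/275, d=(M5−M4)/(6·3)=-179/825, b=Δ4−h4·(2M4+M5)/6=-2672/825
t_q=9/4 → seg 0, τ=9/4; S=-1+2261/825·τ+0·τ²+-43/275·τ³=59581/17600

  seg 0: a=-1 b=2261/825 c=0 d=-43/275
  seg 1: a=3 b=-1222/825 c=-387/275 d=776/1485
  seg 2: a=0 b=3452/825 c=2719/825 d=-62/25
  seg 3: a=5 b=2752/825 c=-3419/825 d=1006/1485
  seg 4: a=-4 b=-2672/825 c=537/275 d=-179/825
S(9/4) = 59581/17600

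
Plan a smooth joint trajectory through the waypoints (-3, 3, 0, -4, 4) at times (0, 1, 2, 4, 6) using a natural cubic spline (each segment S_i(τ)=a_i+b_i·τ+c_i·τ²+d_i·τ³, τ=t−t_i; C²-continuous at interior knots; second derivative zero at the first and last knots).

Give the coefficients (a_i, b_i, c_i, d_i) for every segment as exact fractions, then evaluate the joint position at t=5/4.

  seg 0: a=-3 b=25/3 c=0 d=-7/3
  seg 1: a=3 b=4/3 c=-7 d=8/3
  seg 2: a=0 b=-14/3 c=1 d=1/6
  seg 3: a=-4 b=4/3 c=2 d=-1/3
S(5/4) = 47/16

Δ: Δ0=6, Δ1=-3, Δ2=-2, Δ3=4
row 1: diag=4, rhs=-54; c'=1/4, d'=-27/2
row 2: denom=6−1·1/4=23/4; d'=(6−1·-27/2)/(23/4)=78/23
row 3: denom=8−2·8/23=168/23; d'=(36−2·78/23)/(168/23)=4
back: M3=4
back: M2=78/23−8/23·4=2
back: M1=-27/2−1/4·2=-14
M: M0=0, M1=-14, M2=2, M3=4, M4=0
seg 0: a=-3, c=M0/2=0, d=(M1−M0)/(6·1)=-7/3, b=Δ0−h0·(2M0+M1)/6=25/3
seg 1: a=3, c=M1/2=-7, d=(M2−M1)/(6·1)=8/3, b=Δ1−h1·(2M1+M2)/6=4/3
seg 2: a=0, c=M2/2=1, d=(M3−M2)/(6·2)=1/6, b=Δ2−h2·(2M2+M3)/6=-14/3
seg 3: a=-4, c=M3/2=2, d=(M4−M3)/(6·2)=-1/3, b=Δ3−h3·(2M3+M4)/6=4/3
t_q=5/4 → seg 1, τ=1/4; S=3+4/3·τ+-7·τ²+8/3·τ³=47/16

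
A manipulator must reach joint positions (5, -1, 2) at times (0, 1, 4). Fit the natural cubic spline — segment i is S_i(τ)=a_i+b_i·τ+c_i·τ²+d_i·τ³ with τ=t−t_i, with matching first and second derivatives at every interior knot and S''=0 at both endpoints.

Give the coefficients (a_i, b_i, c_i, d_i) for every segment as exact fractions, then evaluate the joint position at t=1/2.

Δ: Δ0=-6, Δ1=1
row 1: diag=8, rhs=42; c'=3/8, d'=21/4
back: M1=21/4
M: M0=0, M1=21/4, M2=0
seg 0: a=5, c=M0/2=0, d=(M1−M0)/(6·1)=7/8, b=Δ0−h0·(2M0+M1)/6=-55/8
seg 1: a=-1, c=M1/2=21/8, d=(M2−M1)/(6·3)=-7/24, b=Δ1−h1·(2M1+M2)/6=-17/4
t_q=1/2 → seg 0, τ=1/2; S=5+-55/8·τ+0·τ²+7/8·τ³=107/64

  seg 0: a=5 b=-55/8 c=0 d=7/8
  seg 1: a=-1 b=-17/4 c=21/8 d=-7/24
S(1/2) = 107/64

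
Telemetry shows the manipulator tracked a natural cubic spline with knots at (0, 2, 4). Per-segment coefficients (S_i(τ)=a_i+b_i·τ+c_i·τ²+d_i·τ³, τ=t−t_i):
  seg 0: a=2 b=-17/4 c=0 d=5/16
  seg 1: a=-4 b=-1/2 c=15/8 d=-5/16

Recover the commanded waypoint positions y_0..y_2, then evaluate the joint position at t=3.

y_0=2 y_1=-4 y_2=0
S(3) = -47/16

y_0 = S_0(0) = a_0 = 2
y_1 = S_1(0) = a_1 = -4
y_2 = S_1(2) = 0
t_q=3 is in segment 1 (τ=1); S_1(τ)=-47/16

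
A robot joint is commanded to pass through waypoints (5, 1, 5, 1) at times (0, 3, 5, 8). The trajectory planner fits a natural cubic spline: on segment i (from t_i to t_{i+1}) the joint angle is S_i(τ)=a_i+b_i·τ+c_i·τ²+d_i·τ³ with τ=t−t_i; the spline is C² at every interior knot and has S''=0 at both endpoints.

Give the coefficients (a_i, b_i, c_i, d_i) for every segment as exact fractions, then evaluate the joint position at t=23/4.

Δ: Δ0=-4/3, Δ1=2, Δ2=-4/3
row 1: diag=10, rhs=20; c'=1/5, d'=2
row 2: denom=10−2·1/5=48/5; d'=(-20−2·2)/(48/5)=-5/2
back: M2=-5/2
back: M1=2−1/5·-5/2=5/2
M: M0=0, M1=5/2, M2=-5/2, M3=0
seg 0: a=5, c=M0/2=0, d=(M1−M0)/(6·3)=5/36, b=Δ0−h0·(2M0+M1)/6=-31/12
seg 1: a=1, c=M1/2=5/4, d=(M2−M1)/(6·2)=-5/12, b=Δ1−h1·(2M1+M2)/6=7/6
seg 2: a=5, c=M2/2=-5/4, d=(M3−M2)/(6·3)=5/36, b=Δ2−h2·(2M2+M3)/6=7/6
t_q=23/4 → seg 2, τ=3/4; S=5+7/6·τ+-5/4·τ²+5/36·τ³=1339/256

  seg 0: a=5 b=-31/12 c=0 d=5/36
  seg 1: a=1 b=7/6 c=5/4 d=-5/12
  seg 2: a=5 b=7/6 c=-5/4 d=5/36
S(23/4) = 1339/256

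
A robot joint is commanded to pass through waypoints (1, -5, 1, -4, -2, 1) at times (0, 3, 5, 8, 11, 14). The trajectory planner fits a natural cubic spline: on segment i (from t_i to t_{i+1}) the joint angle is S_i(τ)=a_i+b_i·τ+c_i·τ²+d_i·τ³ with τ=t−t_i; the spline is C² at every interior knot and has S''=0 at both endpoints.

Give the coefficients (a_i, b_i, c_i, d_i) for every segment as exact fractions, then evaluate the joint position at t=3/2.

Δ: Δ0=-2, Δ1=3, Δ2=-5/3, Δ3=2/3, Δ4=1
row 1: diag=10, rhs=30; c'=1/5, d'=3
row 2: denom=10−2·1/5=48/5; d'=(-28−2·3)/(48/5)=-85/24
row 3: denom=12−3·5/16=177/16; d'=(14−3·-85/24)/(177/16)=394/177
row 4: denom=12−3·16/59=660/59; d'=(2−3·394/177)/(660/59)=-23/55
back: M4=-23/55
back: M3=394/177−16/59·-23/55=386/165
back: M2=-85/24−5/16·386/165=-47/11
back: M1=3−1/5·-47/11=212/55
M: M0=0, M1=212/55, M2=-47/11, M3=386/165, M4=-23/55, M5=0
seg 0: a=1, c=M0/2=0, d=(M1−M0)/(6·3)=106/495, b=Δ0−h0·(2M0+M1)/6=-216/55
seg 1: a=-5, c=M1/2=106/55, d=(M2−M1)/(6·2)=-149/220, b=Δ1−h1·(2M1+M2)/6=102/55
seg 2: a=1, c=M2/2=-47/22, d=(M3−M2)/(6·3)=1091/2970, b=Δ2−h2·(2M2+M3)/6=79/55
seg 3: a=-4, c=M3/2=193/165, d=(M4−M3)/(6·3)=-91/594, b=Δ3−h3·(2M3+M4)/6=-161/110
seg 4: a=-2, c=M4/2=-23/110, d=(M5−M4)/(6·3)=23/990, b=Δ4−h4·(2M4+M5)/6=78/55
t_q=3/2 → seg 0, τ=3/2; S=1+-216/55·τ+0·τ²+106/495·τ³=-917/220

  seg 0: a=1 b=-216/55 c=0 d=106/495
  seg 1: a=-5 b=102/55 c=106/55 d=-149/220
  seg 2: a=1 b=79/55 c=-47/22 d=1091/2970
  seg 3: a=-4 b=-161/110 c=193/165 d=-91/594
  seg 4: a=-2 b=78/55 c=-23/110 d=23/990
S(3/2) = -917/220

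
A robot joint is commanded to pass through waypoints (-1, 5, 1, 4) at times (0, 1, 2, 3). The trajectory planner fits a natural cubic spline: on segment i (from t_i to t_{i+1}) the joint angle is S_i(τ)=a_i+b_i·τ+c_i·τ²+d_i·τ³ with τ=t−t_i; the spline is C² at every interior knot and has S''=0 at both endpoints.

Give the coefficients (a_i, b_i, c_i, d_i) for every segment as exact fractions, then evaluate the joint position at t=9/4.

  seg 0: a=-1 b=137/15 c=0 d=-47/15
  seg 1: a=5 b=-4/15 c=-47/5 d=17/3
  seg 2: a=1 b=-31/15 c=38/5 d=-38/15
S(9/4) = 147/160

Δ: Δ0=6, Δ1=-4, Δ2=3
row 1: diag=4, rhs=-60; c'=1/4, d'=-15
row 2: denom=4−1·1/4=15/4; d'=(42−1·-15)/(15/4)=76/5
back: M2=76/5
back: M1=-15−1/4·76/5=-94/5
M: M0=0, M1=-94/5, M2=76/5, M3=0
seg 0: a=-1, c=M0/2=0, d=(M1−M0)/(6·1)=-47/15, b=Δ0−h0·(2M0+M1)/6=137/15
seg 1: a=5, c=M1/2=-47/5, d=(M2−M1)/(6·1)=17/3, b=Δ1−h1·(2M1+M2)/6=-4/15
seg 2: a=1, c=M2/2=38/5, d=(M3−M2)/(6·1)=-38/15, b=Δ2−h2·(2M2+M3)/6=-31/15
t_q=9/4 → seg 2, τ=1/4; S=1+-31/15·τ+38/5·τ²+-38/15·τ³=147/160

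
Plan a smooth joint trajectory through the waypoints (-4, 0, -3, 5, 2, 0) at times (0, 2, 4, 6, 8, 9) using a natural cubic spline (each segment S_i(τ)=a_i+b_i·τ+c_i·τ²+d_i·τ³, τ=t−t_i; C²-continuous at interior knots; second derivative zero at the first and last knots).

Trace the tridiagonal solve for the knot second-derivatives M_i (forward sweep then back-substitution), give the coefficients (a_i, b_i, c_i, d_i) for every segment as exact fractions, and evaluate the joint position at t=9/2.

Δ: Δ0=2, Δ1=-3/2, Δ2=4, Δ3=-3/2, Δ4=-2
row 1: diag=8, rhs=-21; c'=1/4, d'=-21/8
row 2: denom=8−2·1/4=15/2; d'=(33−2·-21/8)/(15/2)=51/10
row 3: denom=8−2·4/15=112/15; d'=(-33−2·51/10)/(112/15)=-81/14
row 4: denom=6−2·15/56=153/28; d'=(-3−2·-81/14)/(153/28)=80/51
back: M4=80/51
back: M3=-81/14−15/56·80/51=-211/34
back: M2=51/10−4/15·-211/34=689/102
back: M1=-21/8−1/4·689/102=-220/51
M: M0=0, M1=-220/51, M2=689/102, M3=-211/34, M4=80/51, M5=0
seg 0: a=-4, c=M0/2=0, d=(M1−M0)/(6·2)=-55/153, b=Δ0−h0·(2M0+M1)/6=526/153
seg 1: a=0, c=M1/2=-110/51, d=(M2−M1)/(6·2)=1129/1224, b=Δ1−h1·(2M1+M2)/6=-134/153
seg 2: a=-3, c=M2/2=689/204, d=(M3−M2)/(6·2)=-661/612, b=Δ2−h2·(2M2+M3)/6=479/306
seg 3: a=5, c=M3/2=-211/68, d=(M4−M3)/(6·2)=793/1224, b=Δ3−h3·(2M3+M4)/6=647/306
seg 4: a=2, c=M4/2=40/51, d=(M5−M4)/(6·1)=-40/153, b=Δ4−h4·(2M4+M5)/6=-386/153
t_q=9/2 → seg 2, τ=1/2; S=-3+479/306·τ+689/204·τ²+-661/612·τ³=-2461/1632

  seg 0: a=-4 b=526/153 c=0 d=-55/153
  seg 1: a=0 b=-134/153 c=-110/51 d=1129/1224
  seg 2: a=-3 b=479/306 c=689/204 d=-661/612
  seg 3: a=5 b=647/306 c=-211/68 d=793/1224
  seg 4: a=2 b=-386/153 c=40/51 d=-40/153
S(9/2) = -2461/1632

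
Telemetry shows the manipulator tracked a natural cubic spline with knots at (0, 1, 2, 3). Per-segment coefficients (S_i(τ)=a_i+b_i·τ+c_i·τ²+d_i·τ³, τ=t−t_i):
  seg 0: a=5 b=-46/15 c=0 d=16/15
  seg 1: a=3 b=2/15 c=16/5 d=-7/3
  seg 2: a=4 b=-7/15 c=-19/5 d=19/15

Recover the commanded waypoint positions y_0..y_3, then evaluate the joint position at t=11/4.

y_0=5 y_1=3 y_2=4 y_3=1
S(11/4) = 131/64

y_0 = S_0(0) = a_0 = 5
y_1 = S_1(0) = a_1 = 3
y_2 = S_2(0) = a_2 = 4
y_3 = S_2(1) = 1
t_q=11/4 is in segment 2 (τ=3/4); S_2(τ)=131/64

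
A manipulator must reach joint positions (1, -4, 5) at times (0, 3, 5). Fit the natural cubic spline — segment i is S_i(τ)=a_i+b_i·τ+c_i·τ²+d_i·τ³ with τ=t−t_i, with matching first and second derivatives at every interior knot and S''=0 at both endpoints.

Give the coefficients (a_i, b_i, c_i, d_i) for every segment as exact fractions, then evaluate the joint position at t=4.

  seg 0: a=1 b=-211/60 c=0 d=37/180
  seg 1: a=-4 b=61/30 c=37/20 d=-37/120
S(4) = -17/40

Δ: Δ0=-5/3, Δ1=9/2
row 1: diag=10, rhs=37; c'=1/5, d'=37/10
back: M1=37/10
M: M0=0, M1=37/10, M2=0
seg 0: a=1, c=M0/2=0, d=(M1−M0)/(6·3)=37/180, b=Δ0−h0·(2M0+M1)/6=-211/60
seg 1: a=-4, c=M1/2=37/20, d=(M2−M1)/(6·2)=-37/120, b=Δ1−h1·(2M1+M2)/6=61/30
t_q=4 → seg 1, τ=1; S=-4+61/30·τ+37/20·τ²+-37/120·τ³=-17/40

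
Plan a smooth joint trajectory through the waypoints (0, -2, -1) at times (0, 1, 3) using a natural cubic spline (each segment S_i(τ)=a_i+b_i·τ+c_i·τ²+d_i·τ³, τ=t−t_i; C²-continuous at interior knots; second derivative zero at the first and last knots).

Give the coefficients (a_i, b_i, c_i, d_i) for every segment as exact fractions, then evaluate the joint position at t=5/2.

  seg 0: a=0 b=-29/12 c=0 d=5/12
  seg 1: a=-2 b=-7/6 c=5/4 d=-5/24
S(5/2) = -105/64

Δ: Δ0=-2, Δ1=1/2
row 1: diag=6, rhs=15; c'=1/3, d'=5/2
back: M1=5/2
M: M0=0, M1=5/2, M2=0
seg 0: a=0, c=M0/2=0, d=(M1−M0)/(6·1)=5/12, b=Δ0−h0·(2M0+M1)/6=-29/12
seg 1: a=-2, c=M1/2=5/4, d=(M2−M1)/(6·2)=-5/24, b=Δ1−h1·(2M1+M2)/6=-7/6
t_q=5/2 → seg 1, τ=3/2; S=-2+-7/6·τ+5/4·τ²+-5/24·τ³=-105/64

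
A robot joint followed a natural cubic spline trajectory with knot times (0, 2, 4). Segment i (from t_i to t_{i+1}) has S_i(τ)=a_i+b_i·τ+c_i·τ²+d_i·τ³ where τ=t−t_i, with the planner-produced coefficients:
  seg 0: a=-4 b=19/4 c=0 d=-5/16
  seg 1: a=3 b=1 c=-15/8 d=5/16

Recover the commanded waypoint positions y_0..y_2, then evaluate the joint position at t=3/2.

y_0 = S_0(0) = a_0 = -4
y_1 = S_1(0) = a_1 = 3
y_2 = S_1(2) = 0
t_q=3/2 is in segment 0 (τ=3/2); S_0(τ)=265/128

y_0=-4 y_1=3 y_2=0
S(3/2) = 265/128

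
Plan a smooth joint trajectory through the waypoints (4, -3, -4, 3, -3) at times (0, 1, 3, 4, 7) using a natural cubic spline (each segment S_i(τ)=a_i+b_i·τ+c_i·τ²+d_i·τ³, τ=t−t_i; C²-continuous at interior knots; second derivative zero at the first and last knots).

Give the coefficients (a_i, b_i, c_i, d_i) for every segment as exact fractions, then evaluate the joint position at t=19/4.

  seg 0: a=4 b=-767/100 c=0 d=67/100
  seg 1: a=-3 b=-283/50 c=201/100 d=57/200
  seg 2: a=-4 b=29/5 c=93/25 d=-63/25
  seg 3: a=3 b=142/25 c=-96/25 d=32/75
S(19/4) = 132/25

Δ: Δ0=-7, Δ1=-1/2, Δ2=7, Δ3=-2
row 1: diag=6, rhs=39; c'=1/3, d'=13/2
row 2: denom=6−2·1/3=16/3; d'=(45−2·13/2)/(16/3)=6
row 3: denom=8−1·3/16=125/16; d'=(-54−1·6)/(125/16)=-192/25
back: M3=-192/25
back: M2=6−3/16·-192/25=186/25
back: M1=13/2−1/3·186/25=201/50
M: M0=0, M1=201/50, M2=186/25, M3=-192/25, M4=0
seg 0: a=4, c=M0/2=0, d=(M1−M0)/(6·1)=67/100, b=Δ0−h0·(2M0+M1)/6=-767/100
seg 1: a=-3, c=M1/2=201/100, d=(M2−M1)/(6·2)=57/200, b=Δ1−h1·(2M1+M2)/6=-283/50
seg 2: a=-4, c=M2/2=93/25, d=(M3−M2)/(6·1)=-63/25, b=Δ2−h2·(2M2+M3)/6=29/5
seg 3: a=3, c=M3/2=-96/25, d=(M4−M3)/(6·3)=32/75, b=Δ3−h3·(2M3+M4)/6=142/25
t_q=19/4 → seg 3, τ=3/4; S=3+142/25·τ+-96/25·τ²+32/75·τ³=132/25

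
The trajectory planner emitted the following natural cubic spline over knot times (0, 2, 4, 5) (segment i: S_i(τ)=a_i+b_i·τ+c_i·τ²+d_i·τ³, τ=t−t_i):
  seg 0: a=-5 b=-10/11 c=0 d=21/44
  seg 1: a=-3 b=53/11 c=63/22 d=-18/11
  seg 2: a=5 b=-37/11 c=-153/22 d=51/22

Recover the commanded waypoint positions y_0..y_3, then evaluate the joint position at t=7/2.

y_0 = S_0(0) = a_0 = -5
y_1 = S_1(0) = a_1 = -3
y_2 = S_2(0) = a_2 = 5
y_3 = S_2(1) = -3
t_q=7/2 is in segment 1 (τ=3/2); S_1(τ)=453/88

y_0=-5 y_1=-3 y_2=5 y_3=-3
S(7/2) = 453/88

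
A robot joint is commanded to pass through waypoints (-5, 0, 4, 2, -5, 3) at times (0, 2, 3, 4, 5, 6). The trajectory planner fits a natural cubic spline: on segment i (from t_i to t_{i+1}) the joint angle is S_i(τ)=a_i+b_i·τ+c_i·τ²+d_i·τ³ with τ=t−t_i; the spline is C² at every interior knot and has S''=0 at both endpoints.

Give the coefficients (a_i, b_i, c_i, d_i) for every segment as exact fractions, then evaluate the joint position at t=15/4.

Δ: Δ0=5/2, Δ1=4, Δ2=-2, Δ3=-7, Δ4=8
row 1: diag=6, rhs=9; c'=1/6, d'=3/2
row 2: denom=4−1·1/6=23/6; d'=(-36−1·3/2)/(23/6)=-225/23
row 3: denom=4−1·6/23=86/23; d'=(-30−1·-225/23)/(86/23)=-465/86
row 4: denom=4−1·23/86=321/86; d'=(90−1·-465/86)/(321/86)=2735/107
back: M4=2735/107
back: M3=-465/86−23/86·2735/107=-1310/107
back: M2=-225/23−6/23·-1310/107=-705/107
back: M1=3/2−1/6·-705/107=278/107
M: M0=0, M1=278/107, M2=-705/107, M3=-1310/107, M4=2735/107, M5=0
seg 0: a=-5, c=M0/2=0, d=(M1−M0)/(6·2)=139/642, b=Δ0−h0·(2M0+M1)/6=1049/642
seg 1: a=0, c=M1/2=139/107, d=(M2−M1)/(6·1)=-983/642, b=Δ1−h1·(2M1+M2)/6=2717/642
seg 2: a=4, c=M2/2=-705/214, d=(M3−M2)/(6·1)=-605/642, b=Δ2−h2·(2M2+M3)/6=718/321
seg 3: a=2, c=M3/2=-655/107, d=(M4−M3)/(6·1)=4045/642, b=Δ3−h3·(2M3+M4)/6=-4609/642
seg 4: a=-5, c=M4/2=2735/214, d=(M5−M4)/(6·1)=-2735/642, b=Δ4−h4·(2M4+M5)/6=-167/321
t_q=15/4 → seg 2, τ=3/4; S=4+718/321·τ+-705/214·τ²+-605/642·τ³=46935/13696

  seg 0: a=-5 b=1049/642 c=0 d=139/642
  seg 1: a=0 b=2717/642 c=139/107 d=-983/642
  seg 2: a=4 b=718/321 c=-705/214 d=-605/642
  seg 3: a=2 b=-4609/642 c=-655/107 d=4045/642
  seg 4: a=-5 b=-167/321 c=2735/214 d=-2735/642
S(15/4) = 46935/13696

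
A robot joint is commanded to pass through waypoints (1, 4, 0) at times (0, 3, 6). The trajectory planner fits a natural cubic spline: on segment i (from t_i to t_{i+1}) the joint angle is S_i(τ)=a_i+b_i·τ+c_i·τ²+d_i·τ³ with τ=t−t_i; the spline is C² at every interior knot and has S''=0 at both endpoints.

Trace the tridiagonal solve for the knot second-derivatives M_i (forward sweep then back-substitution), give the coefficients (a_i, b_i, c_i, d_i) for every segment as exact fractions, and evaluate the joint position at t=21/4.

Δ: Δ0=1, Δ1=-4/3
row 1: diag=12, rhs=-14; c'=1/4, d'=-7/6
back: M1=-7/6
M: M0=0, M1=-7/6, M2=0
seg 0: a=1, c=M0/2=0, d=(M1−M0)/(6·3)=-7/108, b=Δ0−h0·(2M0+M1)/6=19/12
seg 1: a=4, c=M1/2=-7/12, d=(M2−M1)/(6·3)=7/108, b=Δ1−h1·(2M1+M2)/6=-1/6
t_q=21/4 → seg 1, τ=9/4; S=4+-1/6·τ+-7/12·τ²+7/108·τ³=361/256

  seg 0: a=1 b=19/12 c=0 d=-7/108
  seg 1: a=4 b=-1/6 c=-7/12 d=7/108
S(21/4) = 361/256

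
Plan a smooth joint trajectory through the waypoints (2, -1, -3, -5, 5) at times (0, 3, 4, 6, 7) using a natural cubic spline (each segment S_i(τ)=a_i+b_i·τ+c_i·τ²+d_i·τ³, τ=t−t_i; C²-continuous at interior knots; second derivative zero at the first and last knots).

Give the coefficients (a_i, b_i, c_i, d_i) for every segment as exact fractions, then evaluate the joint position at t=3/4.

Δ: Δ0=-1, Δ1=-2, Δ2=-1, Δ3=10
row 1: diag=8, rhs=-6; c'=1/8, d'=-3/4
row 2: denom=6−1·1/8=47/8; d'=(6−1·-3/4)/(47/8)=54/47
row 3: denom=6−2·16/47=250/47; d'=(66−2·54/47)/(250/47)=1497/125
back: M3=1497/125
back: M2=54/47−16/47·1497/125=-366/125
back: M1=-3/4−1/8·-366/125=-48/125
M: M0=0, M1=-48/125, M2=-366/125, M3=1497/125, M4=0
seg 0: a=2, c=M0/2=0, d=(M1−M0)/(6·3)=-8/375, b=Δ0−h0·(2M0+M1)/6=-101/125
seg 1: a=-1, c=M1/2=-24/125, d=(M2−M1)/(6·1)=-53/125, b=Δ1−h1·(2M1+M2)/6=-173/125
seg 2: a=-3, c=M2/2=-183/125, d=(M3−M2)/(6·2)=621/500, b=Δ2−h2·(2M2+M3)/6=-76/25
seg 3: a=-5, c=M3/2=1497/250, d=(M4−M3)/(6·1)=-499/250, b=Δ3−h3·(2M3+M4)/6=751/125
t_q=3/4 → seg 0, τ=3/4; S=2+-101/125·τ+0·τ²+-8/375·τ³=277/200

  seg 0: a=2 b=-101/125 c=0 d=-8/375
  seg 1: a=-1 b=-173/125 c=-24/125 d=-53/125
  seg 2: a=-3 b=-76/25 c=-183/125 d=621/500
  seg 3: a=-5 b=751/125 c=1497/250 d=-499/250
S(3/4) = 277/200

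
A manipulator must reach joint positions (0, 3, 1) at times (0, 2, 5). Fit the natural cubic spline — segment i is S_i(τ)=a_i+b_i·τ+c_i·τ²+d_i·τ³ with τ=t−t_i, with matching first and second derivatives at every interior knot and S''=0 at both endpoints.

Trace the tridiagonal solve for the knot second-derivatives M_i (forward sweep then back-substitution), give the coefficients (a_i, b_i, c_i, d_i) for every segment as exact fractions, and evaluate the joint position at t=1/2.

  seg 0: a=0 b=29/15 c=0 d=-13/120
  seg 1: a=3 b=19/30 c=-13/20 d=13/180
S(1/2) = 61/64

Δ: Δ0=3/2, Δ1=-2/3
row 1: diag=10, rhs=-13; c'=3/10, d'=-13/10
back: M1=-13/10
M: M0=0, M1=-13/10, M2=0
seg 0: a=0, c=M0/2=0, d=(M1−M0)/(6·2)=-13/120, b=Δ0−h0·(2M0+M1)/6=29/15
seg 1: a=3, c=M1/2=-13/20, d=(M2−M1)/(6·3)=13/180, b=Δ1−h1·(2M1+M2)/6=19/30
t_q=1/2 → seg 0, τ=1/2; S=0+29/15·τ+0·τ²+-13/120·τ³=61/64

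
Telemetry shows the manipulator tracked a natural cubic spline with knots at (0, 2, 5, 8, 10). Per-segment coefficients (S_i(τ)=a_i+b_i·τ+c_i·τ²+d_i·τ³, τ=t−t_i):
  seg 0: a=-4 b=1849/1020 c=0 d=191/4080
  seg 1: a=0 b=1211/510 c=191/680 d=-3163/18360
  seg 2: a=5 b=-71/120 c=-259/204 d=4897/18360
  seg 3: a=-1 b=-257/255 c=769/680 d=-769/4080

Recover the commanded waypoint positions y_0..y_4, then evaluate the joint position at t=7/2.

y_0 = S_0(0) = a_0 = -4
y_1 = S_1(0) = a_1 = 0
y_2 = S_2(0) = a_2 = 5
y_3 = S_3(0) = a_3 = -1
y_4 = S_3(2) = 0
t_q=7/2 is in segment 1 (τ=3/2); S_1(τ)=19651/5440

y_0=-4 y_1=0 y_2=5 y_3=-1 y_4=0
S(7/2) = 19651/5440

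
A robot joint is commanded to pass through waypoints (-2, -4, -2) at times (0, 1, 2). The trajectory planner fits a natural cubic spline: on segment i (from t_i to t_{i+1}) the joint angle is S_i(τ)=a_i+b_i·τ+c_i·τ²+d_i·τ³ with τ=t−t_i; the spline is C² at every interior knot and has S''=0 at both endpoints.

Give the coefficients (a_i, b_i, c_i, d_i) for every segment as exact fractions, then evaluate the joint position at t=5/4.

  seg 0: a=-2 b=-3 c=0 d=1
  seg 1: a=-4 b=0 c=3 d=-1
S(5/4) = -245/64

Δ: Δ0=-2, Δ1=2
row 1: diag=4, rhs=24; c'=1/4, d'=6
back: M1=6
M: M0=0, M1=6, M2=0
seg 0: a=-2, c=M0/2=0, d=(M1−M0)/(6·1)=1, b=Δ0−h0·(2M0+M1)/6=-3
seg 1: a=-4, c=M1/2=3, d=(M2−M1)/(6·1)=-1, b=Δ1−h1·(2M1+M2)/6=0
t_q=5/4 → seg 1, τ=1/4; S=-4+0·τ+3·τ²+-1·τ³=-245/64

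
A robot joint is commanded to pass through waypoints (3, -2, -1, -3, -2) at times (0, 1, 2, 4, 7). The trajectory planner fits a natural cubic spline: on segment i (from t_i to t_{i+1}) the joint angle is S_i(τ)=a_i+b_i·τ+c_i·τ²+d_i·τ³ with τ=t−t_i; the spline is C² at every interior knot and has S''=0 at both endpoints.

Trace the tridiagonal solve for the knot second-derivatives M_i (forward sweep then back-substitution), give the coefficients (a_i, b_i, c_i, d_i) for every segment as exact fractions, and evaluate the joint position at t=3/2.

Δ: Δ0=-5, Δ1=1, Δ2=-1, Δ3=1/3
row 1: diag=4, rhs=36; c'=1/4, d'=9
row 2: denom=6−1·1/4=23/4; d'=(-12−1·9)/(23/4)=-84/23
row 3: denom=10−2·8/23=214/23; d'=(8−2·-84/23)/(214/23)=176/107
back: M3=176/107
back: M2=-84/23−8/23·176/107=-452/107
back: M1=9−1/4·-452/107=1076/107
M: M0=0, M1=1076/107, M2=-452/107, M3=176/107, M4=0
seg 0: a=3, c=M0/2=0, d=(M1−M0)/(6·1)=538/321, b=Δ0−h0·(2M0+M1)/6=-2143/321
seg 1: a=-2, c=M1/2=538/107, d=(M2−M1)/(6·1)=-764/321, b=Δ1−h1·(2M1+M2)/6=-529/321
seg 2: a=-1, c=M2/2=-226/107, d=(M3−M2)/(6·2)=157/321, b=Δ2−h2·(2M2+M3)/6=407/321
seg 3: a=-3, c=M3/2=88/107, d=(M4−M3)/(6·3)=-88/963, b=Δ3−h3·(2M3+M4)/6=-421/321
t_q=3/2 → seg 1, τ=1/2; S=-2+-529/321·τ+538/107·τ²+-764/321·τ³=-399/214

  seg 0: a=3 b=-2143/321 c=0 d=538/321
  seg 1: a=-2 b=-529/321 c=538/107 d=-764/321
  seg 2: a=-1 b=407/321 c=-226/107 d=157/321
  seg 3: a=-3 b=-421/321 c=88/107 d=-88/963
S(3/2) = -399/214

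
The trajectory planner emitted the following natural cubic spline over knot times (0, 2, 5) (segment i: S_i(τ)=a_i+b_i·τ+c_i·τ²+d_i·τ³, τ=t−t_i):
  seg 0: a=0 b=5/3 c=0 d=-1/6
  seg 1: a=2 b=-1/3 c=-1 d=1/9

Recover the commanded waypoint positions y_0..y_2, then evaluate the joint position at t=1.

y_0 = S_0(0) = a_0 = 0
y_1 = S_1(0) = a_1 = 2
y_2 = S_1(3) = -5
t_q=1 is in segment 0 (τ=1); S_0(τ)=3/2

y_0=0 y_1=2 y_2=-5
S(1) = 3/2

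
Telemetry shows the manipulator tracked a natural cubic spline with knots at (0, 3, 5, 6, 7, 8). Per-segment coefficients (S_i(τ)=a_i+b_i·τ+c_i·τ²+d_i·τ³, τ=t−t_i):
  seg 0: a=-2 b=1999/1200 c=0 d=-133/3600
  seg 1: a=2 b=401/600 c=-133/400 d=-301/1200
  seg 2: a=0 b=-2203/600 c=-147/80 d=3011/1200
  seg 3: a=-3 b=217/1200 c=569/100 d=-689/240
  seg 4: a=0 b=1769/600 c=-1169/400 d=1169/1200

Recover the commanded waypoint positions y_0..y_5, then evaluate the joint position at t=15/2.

y_0=-2 y_1=2 y_2=0 y_3=-3 y_4=0 y_5=1
S(15/2) = 2769/3200

y_0 = S_0(0) = a_0 = -2
y_1 = S_1(0) = a_1 = 2
y_2 = S_2(0) = a_2 = 0
y_3 = S_3(0) = a_3 = -3
y_4 = S_4(0) = a_4 = 0
y_5 = S_4(1) = 1
t_q=15/2 is in segment 4 (τ=1/2); S_4(τ)=2769/3200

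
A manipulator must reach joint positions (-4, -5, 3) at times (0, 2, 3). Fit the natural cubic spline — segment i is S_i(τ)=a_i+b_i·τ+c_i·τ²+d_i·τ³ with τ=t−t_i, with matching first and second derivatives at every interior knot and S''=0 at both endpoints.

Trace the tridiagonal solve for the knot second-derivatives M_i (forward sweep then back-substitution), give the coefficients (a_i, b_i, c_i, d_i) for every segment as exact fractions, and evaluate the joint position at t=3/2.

  seg 0: a=-4 b=-10/3 c=0 d=17/24
  seg 1: a=-5 b=31/6 c=17/4 d=-17/12
S(3/2) = -423/64

Δ: Δ0=-1/2, Δ1=8
row 1: diag=6, rhs=51; c'=1/6, d'=17/2
back: M1=17/2
M: M0=0, M1=17/2, M2=0
seg 0: a=-4, c=M0/2=0, d=(M1−M0)/(6·2)=17/24, b=Δ0−h0·(2M0+M1)/6=-10/3
seg 1: a=-5, c=M1/2=17/4, d=(M2−M1)/(6·1)=-17/12, b=Δ1−h1·(2M1+M2)/6=31/6
t_q=3/2 → seg 0, τ=3/2; S=-4+-10/3·τ+0·τ²+17/24·τ³=-423/64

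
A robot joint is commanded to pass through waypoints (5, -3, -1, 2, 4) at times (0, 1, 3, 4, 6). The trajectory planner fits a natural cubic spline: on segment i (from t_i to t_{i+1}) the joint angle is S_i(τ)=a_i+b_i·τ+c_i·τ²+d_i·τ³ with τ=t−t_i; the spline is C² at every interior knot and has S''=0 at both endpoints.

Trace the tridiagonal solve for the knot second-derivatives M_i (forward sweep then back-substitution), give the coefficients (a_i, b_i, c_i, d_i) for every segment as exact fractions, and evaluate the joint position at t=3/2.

Δ: Δ0=-8, Δ1=1, Δ2=3, Δ3=1
row 1: diag=6, rhs=54; c'=1/3, d'=9
row 2: denom=6−2·1/3=16/3; d'=(12−2·9)/(16/3)=-9/8
row 3: denom=6−1·3/16=93/16; d'=(-12−1·-9/8)/(93/16)=-58/31
back: M3=-58/31
back: M2=-9/8−3/16·-58/31=-24/31
back: M1=9−1/3·-24/31=287/31
M: M0=0, M1=287/31, M2=-24/31, M3=-58/31, M4=0
seg 0: a=5, c=M0/2=0, d=(M1−M0)/(6·1)=287/186, b=Δ0−h0·(2M0+M1)/6=-1775/186
seg 1: a=-3, c=M1/2=287/62, d=(M2−M1)/(6·2)=-311/372, b=Δ1−h1·(2M1+M2)/6=-457/93
seg 2: a=-1, c=M2/2=-12/31, d=(M3−M2)/(6·1)=-17/93, b=Δ2−h2·(2M2+M3)/6=332/93
seg 3: a=2, c=M3/2=-29/31, d=(M4−M3)/(6·2)=29/186, b=Δ3−h3·(2M3+M4)/6=209/93
t_q=3/2 → seg 1, τ=1/2; S=-3+-457/93·τ+287/62·τ²+-311/372·τ³=-4369/992

  seg 0: a=5 b=-1775/186 c=0 d=287/186
  seg 1: a=-3 b=-457/93 c=287/62 d=-311/372
  seg 2: a=-1 b=332/93 c=-12/31 d=-17/93
  seg 3: a=2 b=209/93 c=-29/31 d=29/186
S(3/2) = -4369/992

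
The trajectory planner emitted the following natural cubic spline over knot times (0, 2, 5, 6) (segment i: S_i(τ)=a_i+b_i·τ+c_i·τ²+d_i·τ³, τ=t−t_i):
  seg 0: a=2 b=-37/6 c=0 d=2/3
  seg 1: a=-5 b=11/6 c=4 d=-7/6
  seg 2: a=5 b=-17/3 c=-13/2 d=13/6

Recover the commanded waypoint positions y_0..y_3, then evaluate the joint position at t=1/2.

y_0 = S_0(0) = a_0 = 2
y_1 = S_1(0) = a_1 = -5
y_2 = S_2(0) = a_2 = 5
y_3 = S_2(1) = -5
t_q=1/2 is in segment 0 (τ=1/2); S_0(τ)=-1

y_0=2 y_1=-5 y_2=5 y_3=-5
S(1/2) = -1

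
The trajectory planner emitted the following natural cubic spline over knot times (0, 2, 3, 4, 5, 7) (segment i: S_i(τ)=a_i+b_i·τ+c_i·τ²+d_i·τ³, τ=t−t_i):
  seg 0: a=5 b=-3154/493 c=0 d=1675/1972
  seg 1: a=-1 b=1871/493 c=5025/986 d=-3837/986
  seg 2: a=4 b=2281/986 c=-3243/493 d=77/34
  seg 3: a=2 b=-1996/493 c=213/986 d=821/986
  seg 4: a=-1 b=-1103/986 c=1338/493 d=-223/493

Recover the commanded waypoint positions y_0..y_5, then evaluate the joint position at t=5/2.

y_0=5 y_1=-1 y_2=4 y_3=2 y_4=-1 y_5=4
S(5/2) = 13293/7888

y_0 = S_0(0) = a_0 = 5
y_1 = S_1(0) = a_1 = -1
y_2 = S_2(0) = a_2 = 4
y_3 = S_3(0) = a_3 = 2
y_4 = S_4(0) = a_4 = -1
y_5 = S_4(2) = 4
t_q=5/2 is in segment 1 (τ=1/2); S_1(τ)=13293/7888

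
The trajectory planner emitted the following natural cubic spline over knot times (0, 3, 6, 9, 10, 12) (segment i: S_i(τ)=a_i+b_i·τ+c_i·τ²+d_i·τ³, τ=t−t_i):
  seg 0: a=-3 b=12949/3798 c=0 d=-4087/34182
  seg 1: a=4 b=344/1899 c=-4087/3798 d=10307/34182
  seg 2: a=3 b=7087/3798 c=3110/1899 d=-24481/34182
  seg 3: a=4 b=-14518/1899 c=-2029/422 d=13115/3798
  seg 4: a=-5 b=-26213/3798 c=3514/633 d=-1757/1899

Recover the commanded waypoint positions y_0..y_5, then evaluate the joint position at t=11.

y_0 = S_0(0) = a_0 = -3
y_1 = S_1(0) = a_1 = 4
y_2 = S_2(0) = a_2 = 3
y_3 = S_3(0) = a_3 = 4
y_4 = S_4(0) = a_4 = -5
y_5 = S_4(2) = -4
t_q=11 is in segment 4 (τ=1); S_4(τ)=-9211/1266

y_0=-3 y_1=4 y_2=3 y_3=4 y_4=-5 y_5=-4
S(11) = -9211/1266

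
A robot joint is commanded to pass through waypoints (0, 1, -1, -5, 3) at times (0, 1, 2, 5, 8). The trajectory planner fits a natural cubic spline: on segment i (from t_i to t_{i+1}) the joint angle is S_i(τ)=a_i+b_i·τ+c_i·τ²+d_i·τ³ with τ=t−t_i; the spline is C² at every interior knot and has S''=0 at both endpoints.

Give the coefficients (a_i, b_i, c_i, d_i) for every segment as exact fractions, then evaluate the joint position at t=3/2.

Δ: Δ0=1, Δ1=-2, Δ2=-4/3, Δ3=8/3
row 1: diag=4, rhs=-18; c'=1/4, d'=-9/2
row 2: denom=8−1·1/4=31/4; d'=(4−1·-9/2)/(31/4)=34/31
row 3: denom=12−3·12/31=336/31; d'=(24−3·34/31)/(336/31)=107/56
back: M3=107/56
back: M2=34/31−12/31·107/56=5/14
back: M1=-9/2−1/4·5/14=-257/56
M: M0=0, M1=-257/56, M2=5/14, M3=107/56, M4=0
seg 0: a=0, c=M0/2=0, d=(M1−M0)/(6·1)=-257/336, b=Δ0−h0·(2M0+M1)/6=593/336
seg 1: a=1, c=M1/2=-257/112, d=(M2−M1)/(6·1)=277/336, b=Δ1−h1·(2M1+M2)/6=-89/168
seg 2: a=-1, c=M2/2=5/28, d=(M3−M2)/(6·3)=29/336, b=Δ2−h2·(2M2+M3)/6=-127/48
seg 3: a=-5, c=M3/2=107/112, d=(M4−M3)/(6·3)=-107/1008, b=Δ3−h3·(2M3+M4)/6=127/168
t_q=3/2 → seg 1, τ=1/2; S=1+-89/168·τ+-257/112·τ²+277/336·τ³=237/896

  seg 0: a=0 b=593/336 c=0 d=-257/336
  seg 1: a=1 b=-89/168 c=-257/112 d=277/336
  seg 2: a=-1 b=-127/48 c=5/28 d=29/336
  seg 3: a=-5 b=127/168 c=107/112 d=-107/1008
S(3/2) = 237/896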